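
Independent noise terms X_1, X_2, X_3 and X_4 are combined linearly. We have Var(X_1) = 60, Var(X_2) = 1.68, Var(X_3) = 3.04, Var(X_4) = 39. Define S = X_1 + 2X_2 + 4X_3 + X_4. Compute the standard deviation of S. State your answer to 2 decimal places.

By independence, Var(S) = (1)²Var(X_1) + (2)²Var(X_2) + (4)²Var(X_3) + (1)²Var(X_4)
= (1)²·60 + (2)²·1.68 + (4)²·3.04 + (1)²·39 = 154.36
sd(S) = √154.36 ≈ 12.42

12.42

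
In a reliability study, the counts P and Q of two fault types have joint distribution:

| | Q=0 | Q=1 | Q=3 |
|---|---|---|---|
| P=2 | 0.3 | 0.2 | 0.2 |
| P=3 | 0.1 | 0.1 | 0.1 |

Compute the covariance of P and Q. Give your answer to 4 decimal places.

E[P] = 2.3,  E[Q] = 1.2
E[PQ] = 2.8
Cov(P,Q) = E[PQ] − E[P]E[Q] = 2.8 − (2.3)(1.2) = 0.04

0.0400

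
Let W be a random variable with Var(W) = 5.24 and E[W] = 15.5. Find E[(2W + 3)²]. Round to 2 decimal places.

1176.96

E[2W + 3] = 2·15.5 + 3 = 34
Var(2W + 3) = (2)²·5.24 = 20.96
E[(2W + 3)²] = Var((2W + 3)) + (E[(2W + 3)])² = 20.96 + (34)² = 1176.96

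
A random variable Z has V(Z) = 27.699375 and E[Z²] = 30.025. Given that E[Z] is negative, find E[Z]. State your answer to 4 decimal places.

-1.5250

(E[Z])² = E[Z²] − V(Z) = 30.025 − 27.699375 = 2.325625
E[Z] = −√2.325625 = -1.525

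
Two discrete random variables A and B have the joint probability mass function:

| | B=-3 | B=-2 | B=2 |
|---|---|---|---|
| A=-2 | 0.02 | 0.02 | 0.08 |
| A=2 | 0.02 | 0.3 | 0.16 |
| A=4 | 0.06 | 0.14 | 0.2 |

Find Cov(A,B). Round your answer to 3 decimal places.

-0.251

E[A] = 2.32,  E[B] = -0.34
E[AB] = -1.04
Cov(A,B) = E[AB] − E[A]E[B] = -1.04 − (2.32)(-0.34) = -0.2512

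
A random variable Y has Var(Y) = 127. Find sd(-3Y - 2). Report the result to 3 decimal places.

33.808

Var(-3Y - 2) = (-3)²·127 = 1143
sd(-3Y - 2) = √1143 ≈ 33.808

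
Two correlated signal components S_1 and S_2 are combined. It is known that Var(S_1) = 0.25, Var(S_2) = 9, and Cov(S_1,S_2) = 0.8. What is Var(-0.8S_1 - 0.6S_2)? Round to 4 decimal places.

Var(-0.8S_1 - 0.6S_2) = (-0.8)²·Var(S_1) + (-0.6)²·Var(S_2) + 2·(-0.8)·(-0.6)·Cov(S_1,S_2)
= 0.64·0.25 + 0.36·9 + 0.96·0.8 = 4.168

4.1680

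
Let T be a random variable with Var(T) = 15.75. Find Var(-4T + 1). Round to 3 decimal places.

252.000

Var(-4T + 1) = (-4)²·Var(T) = 16·15.75 = 252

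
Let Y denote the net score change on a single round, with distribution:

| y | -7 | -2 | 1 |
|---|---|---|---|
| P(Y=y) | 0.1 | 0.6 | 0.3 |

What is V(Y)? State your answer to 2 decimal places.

E[Y] = (-7)(0.1) + (-2)(0.6) + (1)(0.3) = -1.6
E[Y²] = (-7)²(0.1) + (-2)²(0.6) + (1)²(0.3) = 7.6
V(Y) = E[Y²] − (E[Y])² = 7.6 − (-1.6)² = 5.04

5.04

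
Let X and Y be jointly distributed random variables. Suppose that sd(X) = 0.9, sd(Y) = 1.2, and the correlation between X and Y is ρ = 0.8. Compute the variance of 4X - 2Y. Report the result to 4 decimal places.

4.8960

V(X) = (0.9)² = 0.81;  V(Y) = (1.2)² = 1.44
cov(X,Y) = ρ·sd(X)·sd(Y) = 0.8·0.9·1.2 = 0.864
V(4X - 2Y) = (4)²·V(X) + (-2)²·V(Y) + 2·(4)·(-2)·cov(X,Y)
= 16·0.81 + 4·1.44 + -16·0.864 = 4.896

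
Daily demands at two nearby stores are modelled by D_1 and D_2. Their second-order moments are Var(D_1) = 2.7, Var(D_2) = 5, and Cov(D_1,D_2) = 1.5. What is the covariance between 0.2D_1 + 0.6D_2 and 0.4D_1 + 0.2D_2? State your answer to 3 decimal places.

Cov(0.2D_1 + 0.6D_2, 0.4D_1 + 0.2D_2) = (0.2)(0.4)Var(D_1) + (0.6)(0.2)Var(D_2) + [(0.2)(0.2) + (0.6)(0.4)]Cov(D_1,D_2)
= 0.08·2.7 + 0.12·5 + 0.28·1.5 = 1.236

1.236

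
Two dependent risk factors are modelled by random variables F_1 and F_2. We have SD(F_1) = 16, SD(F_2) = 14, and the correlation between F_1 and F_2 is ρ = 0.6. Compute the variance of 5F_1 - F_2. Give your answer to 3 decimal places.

5252.000

V(F_1) = (16)² = 256;  V(F_2) = (14)² = 196
cov(F_1,F_2) = ρ·SD(F_1)·SD(F_2) = 0.6·16·14 = 134.4
V(5F_1 - F_2) = (5)²·V(F_1) + (-1)²·V(F_2) + 2·(5)·(-1)·cov(F_1,F_2)
= 25·256 + 1·196 + -10·134.4 = 5252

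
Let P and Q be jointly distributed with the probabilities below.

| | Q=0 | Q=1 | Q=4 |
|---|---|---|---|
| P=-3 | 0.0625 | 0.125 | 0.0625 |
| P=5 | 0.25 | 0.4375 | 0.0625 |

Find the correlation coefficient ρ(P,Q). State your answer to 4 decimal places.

-0.2110

E[P] = 3,  E[Q] = 1.0625
E[PQ] = 2.3125
Cov(P,Q) = E[PQ] − E[P]E[Q] = 2.3125 − (3)(1.0625) = -0.875
V(P) = 12,  V(Q) = 1.43359375
ρ = -0.875 / √(12·1.43359375) ≈ -0.2110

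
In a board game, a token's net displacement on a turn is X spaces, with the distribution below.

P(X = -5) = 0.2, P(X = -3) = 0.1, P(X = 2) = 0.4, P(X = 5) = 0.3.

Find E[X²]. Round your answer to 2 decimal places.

E[X²] = (-5)²(0.2) + (-3)²(0.1) + (2)²(0.4) + (5)²(0.3) = 15

15.00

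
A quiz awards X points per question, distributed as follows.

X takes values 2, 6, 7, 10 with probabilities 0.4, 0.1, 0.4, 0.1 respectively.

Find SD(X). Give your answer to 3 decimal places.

E[X] = (2)(0.4) + (6)(0.1) + (7)(0.4) + (10)(0.1) = 5.2
E[X²] = (2)²(0.4) + (6)²(0.1) + (7)²(0.4) + (10)²(0.1) = 34.8
var(X) = E[X²] − (E[X])² = 34.8 − (5.2)² = 7.76
SD(X) = √7.76 ≈ 2.786

2.786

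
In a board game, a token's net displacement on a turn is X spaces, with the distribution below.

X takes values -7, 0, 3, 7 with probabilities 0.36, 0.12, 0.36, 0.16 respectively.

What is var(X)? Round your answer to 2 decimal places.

28.62

E[X] = (-7)(0.36) + (0)(0.12) + (3)(0.36) + (7)(0.16) = -0.32
E[X²] = (-7)²(0.36) + (0)²(0.12) + (3)²(0.36) + (7)²(0.16) = 28.72
var(X) = E[X²] − (E[X])² = 28.72 − (-0.32)² = 28.6176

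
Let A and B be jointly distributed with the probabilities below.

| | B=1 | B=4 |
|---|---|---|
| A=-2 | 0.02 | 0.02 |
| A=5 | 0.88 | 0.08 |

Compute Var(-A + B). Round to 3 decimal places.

E[A] = 4.72,  E[B] = 1.3,  E[AB] = 5.8
Var(A) = 24.16 − (4.72)² = 1.8816;  Var(B) = 2.5 − (1.3)² = 0.81
cov(A,B) = 5.8 − (4.72)(1.3) = -0.336
Var(-A + B) = (-1)²·1.8816 + (1)²·0.81 + 2·(-1)·(1)·-0.336 = 3.3636

3.364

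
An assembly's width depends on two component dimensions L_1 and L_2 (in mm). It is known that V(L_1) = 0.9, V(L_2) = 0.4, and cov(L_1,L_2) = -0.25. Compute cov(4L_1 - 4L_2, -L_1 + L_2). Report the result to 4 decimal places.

cov(4L_1 - 4L_2, -L_1 + L_2) = (4)(-1)V(L_1) + (-4)(1)V(L_2) + [(4)(1) + (-4)(-1)]cov(L_1,L_2)
= -4·0.9 + -4·0.4 + 8·-0.25 = -7.2

-7.2000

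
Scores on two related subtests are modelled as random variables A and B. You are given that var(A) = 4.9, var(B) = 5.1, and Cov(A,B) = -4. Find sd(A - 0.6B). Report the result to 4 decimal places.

3.3965

var(A - 0.6B) = (1)²·var(A) + (-0.6)²·var(B) + 2·(1)·(-0.6)·Cov(A,B)
= 1·4.9 + 0.36·5.1 + -1.2·-4 = 11.536
sd(A - 0.6B) = √11.536 ≈ 3.3965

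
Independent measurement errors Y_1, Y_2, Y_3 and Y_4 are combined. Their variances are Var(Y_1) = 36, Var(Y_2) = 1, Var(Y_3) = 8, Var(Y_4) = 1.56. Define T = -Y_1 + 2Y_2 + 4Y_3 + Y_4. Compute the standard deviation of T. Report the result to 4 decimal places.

By independence, Var(T) = (-1)²Var(Y_1) + (2)²Var(Y_2) + (4)²Var(Y_3) + (1)²Var(Y_4)
= (-1)²·36 + (2)²·1 + (4)²·8 + (1)²·1.56 = 169.56
SD(T) = √169.56 ≈ 13.0215

13.0215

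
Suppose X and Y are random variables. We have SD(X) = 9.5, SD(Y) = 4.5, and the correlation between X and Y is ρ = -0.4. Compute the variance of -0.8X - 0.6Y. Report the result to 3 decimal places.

Var(X) = (9.5)² = 90.25;  Var(Y) = (4.5)² = 20.25
Cov(X,Y) = ρ·SD(X)·SD(Y) = -0.4·9.5·4.5 = -17.1
Var(-0.8X - 0.6Y) = (-0.8)²·Var(X) + (-0.6)²·Var(Y) + 2·(-0.8)·(-0.6)·Cov(X,Y)
= 0.64·90.25 + 0.36·20.25 + 0.96·-17.1 = 48.634

48.634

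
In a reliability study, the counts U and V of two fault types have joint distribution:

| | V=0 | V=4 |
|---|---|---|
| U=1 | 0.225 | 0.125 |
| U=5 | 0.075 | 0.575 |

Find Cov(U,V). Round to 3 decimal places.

E[U] = 3.6,  E[V] = 2.8
E[UV] = 12
Cov(U,V) = E[UV] − E[U]E[V] = 12 − (3.6)(2.8) = 1.92

1.920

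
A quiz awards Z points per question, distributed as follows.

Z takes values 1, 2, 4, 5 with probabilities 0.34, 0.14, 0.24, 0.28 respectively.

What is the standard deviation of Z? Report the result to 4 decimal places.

E[Z] = (1)(0.34) + (2)(0.14) + (4)(0.24) + (5)(0.28) = 2.98
E[Z²] = (1)²(0.34) + (2)²(0.14) + (4)²(0.24) + (5)²(0.28) = 11.74
var(Z) = E[Z²] − (E[Z])² = 11.74 − (2.98)² = 2.8596
sd(Z) = √2.8596 ≈ 1.6910

1.6910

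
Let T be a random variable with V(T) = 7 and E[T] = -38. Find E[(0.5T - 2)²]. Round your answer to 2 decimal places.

E[0.5T - 2] = 0.5·-38 − 2 = -21
V(0.5T - 2) = (0.5)²·7 = 1.75
E[(0.5T - 2)²] = V((0.5T - 2)) + (E[(0.5T - 2)])² = 1.75 + (-21)² = 442.75

442.75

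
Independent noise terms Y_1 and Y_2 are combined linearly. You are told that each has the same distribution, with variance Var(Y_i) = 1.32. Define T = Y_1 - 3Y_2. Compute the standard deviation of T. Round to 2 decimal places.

By independence, Var(T) = (1)²Var(Y_1) + (-3)²Var(Y_2)
= (1)²·1.32 + (-3)²·1.32 = 13.2
SD(T) = √13.2 ≈ 3.63

3.63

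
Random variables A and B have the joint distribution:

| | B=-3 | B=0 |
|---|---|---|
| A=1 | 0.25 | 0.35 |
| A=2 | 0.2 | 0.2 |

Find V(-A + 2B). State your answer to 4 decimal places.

E[A] = 1.4,  E[B] = -1.35,  E[AB] = -1.95
V(A) = 2.2 − (1.4)² = 0.24;  V(B) = 4.05 − (-1.35)² = 2.2275
Cov(A,B) = -1.95 − (1.4)(-1.35) = -0.06
V(-A + 2B) = (-1)²·0.24 + (2)²·2.2275 + 2·(-1)·(2)·-0.06 = 9.39

9.3900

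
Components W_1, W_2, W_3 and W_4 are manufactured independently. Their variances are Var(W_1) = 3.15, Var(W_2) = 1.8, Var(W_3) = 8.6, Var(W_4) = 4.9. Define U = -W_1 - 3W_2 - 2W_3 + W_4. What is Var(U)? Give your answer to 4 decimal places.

By independence, Var(U) = (-1)²Var(W_1) + (-3)²Var(W_2) + (-2)²Var(W_3) + (1)²Var(W_4)
= (-1)²·3.15 + (-3)²·1.8 + (-2)²·8.6 + (1)²·4.9 = 58.65

58.6500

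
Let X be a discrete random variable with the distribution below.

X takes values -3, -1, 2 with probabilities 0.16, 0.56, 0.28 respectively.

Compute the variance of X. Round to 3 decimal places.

E[X] = (-3)(0.16) + (-1)(0.56) + (2)(0.28) = -0.48
E[X²] = (-3)²(0.16) + (-1)²(0.56) + (2)²(0.28) = 3.12
V(X) = E[X²] − (E[X])² = 3.12 − (-0.48)² = 2.8896

2.890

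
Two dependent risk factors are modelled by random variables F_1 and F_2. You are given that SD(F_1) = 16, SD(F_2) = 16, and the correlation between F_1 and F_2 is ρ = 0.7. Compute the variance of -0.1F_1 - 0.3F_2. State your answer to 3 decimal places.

V(F_1) = (16)² = 256;  V(F_2) = (16)² = 256
Cov(F_1,F_2) = ρ·SD(F_1)·SD(F_2) = 0.7·16·16 = 179.2
V(-0.1F_1 - 0.3F_2) = (-0.1)²·V(F_1) + (-0.3)²·V(F_2) + 2·(-0.1)·(-0.3)·Cov(F_1,F_2)
= 0.01·256 + 0.09·256 + 0.06·179.2 = 36.352

36.352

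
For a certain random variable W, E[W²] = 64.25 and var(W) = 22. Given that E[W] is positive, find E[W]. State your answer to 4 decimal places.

6.5000

(E[W])² = E[W²] − var(W) = 64.25 − 22 = 42.25
E[W] = √42.25 = 6.5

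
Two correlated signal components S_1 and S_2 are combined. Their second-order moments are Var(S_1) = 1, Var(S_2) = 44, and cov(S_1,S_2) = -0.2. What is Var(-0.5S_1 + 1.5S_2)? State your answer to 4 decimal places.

99.5500

Var(-0.5S_1 + 1.5S_2) = (-0.5)²·Var(S_1) + (1.5)²·Var(S_2) + 2·(-0.5)·(1.5)·cov(S_1,S_2)
= 0.25·1 + 2.25·44 + -1.5·-0.2 = 99.55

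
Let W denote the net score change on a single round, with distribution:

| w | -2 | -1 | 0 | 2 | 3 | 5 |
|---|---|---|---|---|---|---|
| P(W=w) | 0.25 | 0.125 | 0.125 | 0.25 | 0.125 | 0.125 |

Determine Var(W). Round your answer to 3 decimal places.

5.609

E[W] = (-2)(0.25) + (-1)(0.125) + (0)(0.125) + (2)(0.25) + (3)(0.125) + (5)(0.125) = 0.875
E[W²] = (-2)²(0.25) + (-1)²(0.125) + (0)²(0.125) + (2)²(0.25) + (3)²(0.125) + (5)²(0.125) = 6.375
Var(W) = E[W²] − (E[W])² = 6.375 − (0.875)² = 5.609375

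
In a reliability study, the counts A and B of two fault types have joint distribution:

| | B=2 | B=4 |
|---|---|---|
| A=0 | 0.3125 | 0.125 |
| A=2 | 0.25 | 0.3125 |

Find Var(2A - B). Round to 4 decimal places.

E[A] = 1.125,  E[B] = 2.875,  E[AB] = 3.5
Var(A) = 2.25 − (1.125)² = 0.984375;  Var(B) = 9.25 − (2.875)² = 0.984375
Cov(A,B) = 3.5 − (1.125)(2.875) = 0.265625
Var(2A - B) = (2)²·0.984375 + (-1)²·0.984375 + 2·(2)·(-1)·0.265625 = 3.859375

3.8594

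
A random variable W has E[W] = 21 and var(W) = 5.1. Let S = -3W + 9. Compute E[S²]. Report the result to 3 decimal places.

2961.900

E[-3W + 9] = -3·21 + 9 = -54
var(-3W + 9) = (-3)²·5.1 = 45.9
E[S²] = var(S) + (E[S])² = 45.9 + (-54)² = 2961.9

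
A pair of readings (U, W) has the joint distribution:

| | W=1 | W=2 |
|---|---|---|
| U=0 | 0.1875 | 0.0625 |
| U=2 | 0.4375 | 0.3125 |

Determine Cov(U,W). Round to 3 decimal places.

0.063

E[U] = 1.5,  E[W] = 1.375
E[UW] = 2.125
Cov(U,W) = E[UW] − E[U]E[W] = 2.125 − (1.5)(1.375) = 0.0625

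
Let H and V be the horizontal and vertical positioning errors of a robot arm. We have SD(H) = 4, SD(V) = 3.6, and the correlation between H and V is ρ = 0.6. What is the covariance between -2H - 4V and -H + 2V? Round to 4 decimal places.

-71.6800

var(H) = (4)² = 16;  var(V) = (3.6)² = 12.96
cov(H,V) = ρ·SD(H)·SD(V) = 0.6·4·3.6 = 8.64
cov(-2H - 4V, -H + 2V) = (-2)(-1)var(H) + (-4)(2)var(V) + [(-2)(2) + (-4)(-1)]cov(H,V)
= 2·16 + -8·12.96 + 0·8.64 = -71.68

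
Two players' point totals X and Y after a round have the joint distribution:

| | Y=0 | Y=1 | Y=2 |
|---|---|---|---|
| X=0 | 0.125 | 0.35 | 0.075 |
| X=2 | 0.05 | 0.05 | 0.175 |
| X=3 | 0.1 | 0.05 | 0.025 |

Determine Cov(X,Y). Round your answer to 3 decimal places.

E[X] = 1.075,  E[Y] = 1
E[XY] = 1.1
Cov(X,Y) = E[XY] − E[X]E[Y] = 1.1 − (1.075)(1) = 0.025

0.025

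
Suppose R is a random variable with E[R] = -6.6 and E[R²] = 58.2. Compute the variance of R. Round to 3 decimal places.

var(R) = 58.2 − (-6.6)² = 14.64

14.640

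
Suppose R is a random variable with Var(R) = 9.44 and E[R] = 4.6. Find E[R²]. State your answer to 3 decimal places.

30.600

E[R²] = Var(R) + (E[R])² = 9.44 + (4.6)² = 30.6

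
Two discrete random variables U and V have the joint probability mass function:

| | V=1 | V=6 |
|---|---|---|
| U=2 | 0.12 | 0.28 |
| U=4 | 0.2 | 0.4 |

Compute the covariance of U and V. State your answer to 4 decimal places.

-0.0800

E[U] = 3.2,  E[V] = 4.4
E[UV] = 14
Cov(U,V) = E[UV] − E[U]E[V] = 14 − (3.2)(4.4) = -0.08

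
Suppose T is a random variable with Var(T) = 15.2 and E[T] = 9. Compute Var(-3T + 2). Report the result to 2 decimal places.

136.80

Var(-3T + 2) = (-3)²·Var(T) = 9·15.2 = 136.8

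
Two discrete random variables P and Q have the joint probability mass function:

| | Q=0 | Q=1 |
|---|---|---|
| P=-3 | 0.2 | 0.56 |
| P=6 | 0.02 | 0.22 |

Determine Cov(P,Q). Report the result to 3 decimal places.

E[P] = -0.84,  E[Q] = 0.78
E[PQ] = -0.36
Cov(P,Q) = E[PQ] − E[P]E[Q] = -0.36 − (-0.84)(0.78) = 0.2952

0.295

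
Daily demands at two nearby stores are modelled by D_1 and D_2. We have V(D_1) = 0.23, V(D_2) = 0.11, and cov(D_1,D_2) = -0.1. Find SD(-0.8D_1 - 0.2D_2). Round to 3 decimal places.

0.346

V(-0.8D_1 - 0.2D_2) = (-0.8)²·V(D_1) + (-0.2)²·V(D_2) + 2·(-0.8)·(-0.2)·cov(D_1,D_2)
= 0.64·0.23 + 0.04·0.11 + 0.32·-0.1 = 0.1196
SD(-0.8D_1 - 0.2D_2) = √0.1196 ≈ 0.346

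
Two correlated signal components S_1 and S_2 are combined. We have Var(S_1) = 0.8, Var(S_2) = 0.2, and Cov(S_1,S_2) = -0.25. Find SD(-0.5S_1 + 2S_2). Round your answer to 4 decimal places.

Var(-0.5S_1 + 2S_2) = (-0.5)²·Var(S_1) + (2)²·Var(S_2) + 2·(-0.5)·(2)·Cov(S_1,S_2)
= 0.25·0.8 + 4·0.2 + -2·-0.25 = 1.5
SD(-0.5S_1 + 2S_2) = √1.5 ≈ 1.2247

1.2247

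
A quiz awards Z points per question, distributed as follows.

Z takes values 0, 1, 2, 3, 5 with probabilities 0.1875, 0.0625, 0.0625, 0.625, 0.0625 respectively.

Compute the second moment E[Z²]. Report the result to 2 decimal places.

7.50

E[Z²] = (0)²(0.1875) + (1)²(0.0625) + (2)²(0.0625) + (3)²(0.625) + (5)²(0.0625) = 7.5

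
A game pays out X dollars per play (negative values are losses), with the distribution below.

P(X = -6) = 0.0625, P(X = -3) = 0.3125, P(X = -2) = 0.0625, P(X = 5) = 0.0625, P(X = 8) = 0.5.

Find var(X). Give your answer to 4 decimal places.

E[X] = (-6)(0.0625) + (-3)(0.3125) + (-2)(0.0625) + (5)(0.0625) + (8)(0.5) = 2.875
E[X²] = (-6)²(0.0625) + (-3)²(0.3125) + (-2)²(0.0625) + (5)²(0.0625) + (8)²(0.5) = 38.875
var(X) = E[X²] − (E[X])² = 38.875 − (2.875)² = 30.609375

30.6094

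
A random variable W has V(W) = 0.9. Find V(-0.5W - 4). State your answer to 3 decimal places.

0.225

V(-0.5W - 4) = (-0.5)²·V(W) = 0.25·0.9 = 0.225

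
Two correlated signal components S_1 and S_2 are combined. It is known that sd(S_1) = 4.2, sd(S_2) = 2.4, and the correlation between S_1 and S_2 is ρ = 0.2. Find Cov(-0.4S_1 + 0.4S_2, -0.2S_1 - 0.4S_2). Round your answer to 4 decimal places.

0.6509

V(S_1) = (4.2)² = 17.64;  V(S_2) = (2.4)² = 5.76
Cov(S_1,S_2) = ρ·sd(S_1)·sd(S_2) = 0.2·4.2·2.4 = 2.016
Cov(-0.4S_1 + 0.4S_2, -0.2S_1 - 0.4S_2) = (-0.4)(-0.2)V(S_1) + (0.4)(-0.4)V(S_2) + [(-0.4)(-0.4) + (0.4)(-0.2)]Cov(S_1,S_2)
= 0.08·17.64 + -0.16·5.76 + 0.08·2.016 = 0.65088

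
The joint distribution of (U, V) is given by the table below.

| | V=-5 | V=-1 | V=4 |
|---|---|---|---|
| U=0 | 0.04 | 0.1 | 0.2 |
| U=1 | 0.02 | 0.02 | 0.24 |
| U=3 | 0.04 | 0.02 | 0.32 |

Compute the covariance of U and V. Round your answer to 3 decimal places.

E[U] = 1.42,  E[V] = 2.4
E[UV] = 4.02
cov(U,V) = E[UV] − E[U]E[V] = 4.02 − (1.42)(2.4) = 0.612

0.612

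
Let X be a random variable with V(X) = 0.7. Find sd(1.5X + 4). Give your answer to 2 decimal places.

1.25

V(1.5X + 4) = (1.5)²·0.7 = 1.575
sd(1.5X + 4) = √1.575 ≈ 1.25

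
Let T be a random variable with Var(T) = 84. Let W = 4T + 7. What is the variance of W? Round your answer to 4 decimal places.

Var(4T + 7) = (4)²·Var(T) = 16·84 = 1344

1344.0000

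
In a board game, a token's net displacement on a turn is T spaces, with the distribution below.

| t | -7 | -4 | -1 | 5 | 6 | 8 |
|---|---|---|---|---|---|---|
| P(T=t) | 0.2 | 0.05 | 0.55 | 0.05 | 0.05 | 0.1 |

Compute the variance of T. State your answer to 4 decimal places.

19.9600

E[T] = (-7)(0.2) + (-4)(0.05) + (-1)(0.55) + (5)(0.05) + (6)(0.05) + (8)(0.1) = -0.8
E[T²] = (-7)²(0.2) + (-4)²(0.05) + (-1)²(0.55) + (5)²(0.05) + (6)²(0.05) + (8)²(0.1) = 20.6
V(T) = E[T²] − (E[T])² = 20.6 − (-0.8)² = 19.96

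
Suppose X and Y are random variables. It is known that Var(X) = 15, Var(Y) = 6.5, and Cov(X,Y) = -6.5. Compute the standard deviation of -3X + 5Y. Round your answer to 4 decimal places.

22.1923

Var(-3X + 5Y) = (-3)²·Var(X) + (5)²·Var(Y) + 2·(-3)·(5)·Cov(X,Y)
= 9·15 + 25·6.5 + -30·-6.5 = 492.5
SD(-3X + 5Y) = √492.5 ≈ 22.1923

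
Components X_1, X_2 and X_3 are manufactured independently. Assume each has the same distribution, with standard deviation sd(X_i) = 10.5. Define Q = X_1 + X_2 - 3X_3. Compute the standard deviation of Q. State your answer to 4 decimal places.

34.8246

var(X_i) = (10.5)² = 110.25
By independence, var(Q) = (1)²var(X_1) + (1)²var(X_2) + (-3)²var(X_3)
= (1)²·110.25 + (1)²·110.25 + (-3)²·110.25 = 1212.75
sd(Q) = √1212.75 ≈ 34.8246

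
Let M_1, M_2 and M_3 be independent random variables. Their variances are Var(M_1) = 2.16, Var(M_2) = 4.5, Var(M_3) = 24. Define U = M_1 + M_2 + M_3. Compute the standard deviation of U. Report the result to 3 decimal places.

5.537

By independence, Var(U) = (1)²Var(M_1) + (1)²Var(M_2) + (1)²Var(M_3)
= (1)²·2.16 + (1)²·4.5 + (1)²·24 = 30.66
σ(U) = √30.66 ≈ 5.537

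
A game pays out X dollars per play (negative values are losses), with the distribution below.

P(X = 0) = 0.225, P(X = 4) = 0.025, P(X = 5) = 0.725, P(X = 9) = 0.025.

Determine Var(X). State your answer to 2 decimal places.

4.95

E[X] = (0)(0.225) + (4)(0.025) + (5)(0.725) + (9)(0.025) = 3.95
E[X²] = (0)²(0.225) + (4)²(0.025) + (5)²(0.725) + (9)²(0.025) = 20.55
Var(X) = E[X²] − (E[X])² = 20.55 − (3.95)² = 4.9475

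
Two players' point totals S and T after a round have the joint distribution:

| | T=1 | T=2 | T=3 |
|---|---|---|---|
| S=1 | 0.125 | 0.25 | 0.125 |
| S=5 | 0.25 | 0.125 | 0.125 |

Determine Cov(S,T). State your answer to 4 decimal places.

-0.2500

E[S] = 3,  E[T] = 1.875
E[ST] = 5.375
Cov(S,T) = E[ST] − E[S]E[T] = 5.375 − (3)(1.875) = -0.25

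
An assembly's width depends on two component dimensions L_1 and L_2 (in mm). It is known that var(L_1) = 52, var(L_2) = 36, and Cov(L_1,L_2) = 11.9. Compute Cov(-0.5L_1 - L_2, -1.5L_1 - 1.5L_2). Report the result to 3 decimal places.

119.775

Cov(-0.5L_1 - L_2, -1.5L_1 - 1.5L_2) = (-0.5)(-1.5)var(L_1) + (-1)(-1.5)var(L_2) + [(-0.5)(-1.5) + (-1)(-1.5)]Cov(L_1,L_2)
= 0.75·52 + 1.5·36 + 2.25·11.9 = 119.775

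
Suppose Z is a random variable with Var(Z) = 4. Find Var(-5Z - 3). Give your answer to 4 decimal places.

100.0000

Var(-5Z - 3) = (-5)²·Var(Z) = 25·4 = 100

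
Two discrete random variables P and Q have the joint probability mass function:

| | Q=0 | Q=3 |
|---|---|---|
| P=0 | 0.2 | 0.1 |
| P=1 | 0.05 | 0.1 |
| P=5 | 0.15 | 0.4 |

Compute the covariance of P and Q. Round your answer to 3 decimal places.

1.080

E[P] = 2.9,  E[Q] = 1.8
E[PQ] = 6.3
cov(P,Q) = E[PQ] − E[P]E[Q] = 6.3 − (2.9)(1.8) = 1.08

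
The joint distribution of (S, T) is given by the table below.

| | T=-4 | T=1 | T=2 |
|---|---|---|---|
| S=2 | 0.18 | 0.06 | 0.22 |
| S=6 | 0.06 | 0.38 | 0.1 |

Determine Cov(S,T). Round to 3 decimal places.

1.101

E[S] = 4.16,  E[T] = 0.12
E[ST] = 1.6
Cov(S,T) = E[ST] − E[S]E[T] = 1.6 − (4.16)(0.12) = 1.1008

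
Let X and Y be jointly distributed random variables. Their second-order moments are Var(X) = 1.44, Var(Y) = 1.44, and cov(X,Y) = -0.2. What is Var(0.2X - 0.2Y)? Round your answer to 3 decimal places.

Var(0.2X - 0.2Y) = (0.2)²·Var(X) + (-0.2)²·Var(Y) + 2·(0.2)·(-0.2)·cov(X,Y)
= 0.04·1.44 + 0.04·1.44 + -0.08·-0.2 = 0.1312

0.131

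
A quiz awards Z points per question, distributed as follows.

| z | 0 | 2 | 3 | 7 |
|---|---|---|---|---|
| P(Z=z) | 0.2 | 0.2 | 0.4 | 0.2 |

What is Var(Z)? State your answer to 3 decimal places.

5.200

E[Z] = (0)(0.2) + (2)(0.2) + (3)(0.4) + (7)(0.2) = 3
E[Z²] = (0)²(0.2) + (2)²(0.2) + (3)²(0.4) + (7)²(0.2) = 14.2
Var(Z) = E[Z²] − (E[Z])² = 14.2 − (3)² = 5.2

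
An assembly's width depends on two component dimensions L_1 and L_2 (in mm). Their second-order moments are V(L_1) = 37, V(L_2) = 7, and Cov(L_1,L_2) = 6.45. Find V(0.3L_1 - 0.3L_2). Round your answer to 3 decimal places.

V(0.3L_1 - 0.3L_2) = (0.3)²·V(L_1) + (-0.3)²·V(L_2) + 2·(0.3)·(-0.3)·Cov(L_1,L_2)
= 0.09·37 + 0.09·7 + -0.18·6.45 = 2.799

2.799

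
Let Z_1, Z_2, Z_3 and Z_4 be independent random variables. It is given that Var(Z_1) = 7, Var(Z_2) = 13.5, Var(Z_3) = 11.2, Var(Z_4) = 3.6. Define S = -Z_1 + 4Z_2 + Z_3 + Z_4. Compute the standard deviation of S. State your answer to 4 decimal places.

By independence, Var(S) = (-1)²Var(Z_1) + (4)²Var(Z_2) + (1)²Var(Z_3) + (1)²Var(Z_4)
= (-1)²·7 + (4)²·13.5 + (1)²·11.2 + (1)²·3.6 = 237.8
σ(S) = √237.8 ≈ 15.4208

15.4208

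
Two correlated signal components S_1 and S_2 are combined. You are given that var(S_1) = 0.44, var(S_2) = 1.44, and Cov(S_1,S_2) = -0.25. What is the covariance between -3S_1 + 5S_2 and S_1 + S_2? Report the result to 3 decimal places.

Cov(-3S_1 + 5S_2, S_1 + S_2) = (-3)(1)var(S_1) + (5)(1)var(S_2) + [(-3)(1) + (5)(1)]Cov(S_1,S_2)
= -3·0.44 + 5·1.44 + 2·-0.25 = 5.38

5.380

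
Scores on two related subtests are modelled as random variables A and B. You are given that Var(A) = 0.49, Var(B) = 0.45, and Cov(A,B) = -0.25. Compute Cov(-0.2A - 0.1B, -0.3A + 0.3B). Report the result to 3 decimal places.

Cov(-0.2A - 0.1B, -0.3A + 0.3B) = (-0.2)(-0.3)Var(A) + (-0.1)(0.3)Var(B) + [(-0.2)(0.3) + (-0.1)(-0.3)]Cov(A,B)
= 0.06·0.49 + -0.03·0.45 + -0.03·-0.25 = 0.0234

0.023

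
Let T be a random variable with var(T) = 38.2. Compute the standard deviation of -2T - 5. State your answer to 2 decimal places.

12.36

var(-2T - 5) = (-2)²·38.2 = 152.8
SD(-2T - 5) = √152.8 ≈ 12.36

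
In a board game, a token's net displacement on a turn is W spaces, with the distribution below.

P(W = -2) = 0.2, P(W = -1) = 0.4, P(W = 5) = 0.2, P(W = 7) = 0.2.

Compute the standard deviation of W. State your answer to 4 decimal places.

E[W] = (-2)(0.2) + (-1)(0.4) + (5)(0.2) + (7)(0.2) = 1.6
E[W²] = (-2)²(0.2) + (-1)²(0.4) + (5)²(0.2) + (7)²(0.2) = 16
V(W) = E[W²] − (E[W])² = 16 − (1.6)² = 13.44
SD(W) = √13.44 ≈ 3.6661

3.6661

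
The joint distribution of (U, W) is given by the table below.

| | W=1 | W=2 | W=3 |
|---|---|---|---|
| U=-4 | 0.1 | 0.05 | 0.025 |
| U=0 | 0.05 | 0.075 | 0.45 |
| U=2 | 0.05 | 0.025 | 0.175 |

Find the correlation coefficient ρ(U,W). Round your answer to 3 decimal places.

0.410

E[U] = -0.2,  E[W] = 2.45
E[UW] = 0.15
cov(U,W) = E[UW] − E[U]E[W] = 0.15 − (-0.2)(2.45) = 0.64
Var(U) = 3.76,  Var(W) = 0.6475
ρ = 0.64 / √(3.76·0.6475) ≈ 0.410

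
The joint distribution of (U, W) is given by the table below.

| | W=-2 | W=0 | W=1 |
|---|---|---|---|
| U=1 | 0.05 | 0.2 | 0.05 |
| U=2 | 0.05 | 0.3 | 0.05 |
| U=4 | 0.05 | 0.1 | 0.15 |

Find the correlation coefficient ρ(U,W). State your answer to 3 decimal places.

0.151

E[U] = 2.3,  E[W] = -0.05
E[UW] = 0.05
Cov(U,W) = E[UW] − E[U]E[W] = 0.05 − (2.3)(-0.05) = 0.165
Var(U) = 1.41,  Var(W) = 0.8475
ρ = 0.165 / √(1.41·0.8475) ≈ 0.151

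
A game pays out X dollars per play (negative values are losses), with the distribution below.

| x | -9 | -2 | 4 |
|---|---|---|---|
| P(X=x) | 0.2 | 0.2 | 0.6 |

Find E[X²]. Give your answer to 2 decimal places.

E[X²] = (-9)²(0.2) + (-2)²(0.2) + (4)²(0.6) = 26.6

26.60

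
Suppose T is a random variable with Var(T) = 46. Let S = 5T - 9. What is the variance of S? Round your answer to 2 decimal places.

1150.00

Var(5T - 9) = (5)²·Var(T) = 25·46 = 1150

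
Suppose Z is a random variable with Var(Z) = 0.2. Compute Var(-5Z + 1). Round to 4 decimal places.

5.0000

Var(-5Z + 1) = (-5)²·Var(Z) = 25·0.2 = 5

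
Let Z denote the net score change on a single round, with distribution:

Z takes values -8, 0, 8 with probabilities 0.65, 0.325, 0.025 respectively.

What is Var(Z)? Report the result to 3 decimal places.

18.200

E[Z] = (-8)(0.65) + (0)(0.325) + (8)(0.025) = -5
E[Z²] = (-8)²(0.65) + (0)²(0.325) + (8)²(0.025) = 43.2
Var(Z) = E[Z²] − (E[Z])² = 43.2 − (-5)² = 18.2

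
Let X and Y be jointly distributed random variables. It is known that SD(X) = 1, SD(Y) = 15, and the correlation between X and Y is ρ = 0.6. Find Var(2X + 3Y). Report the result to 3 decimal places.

Var(X) = (1)² = 1;  Var(Y) = (15)² = 225
Cov(X,Y) = ρ·SD(X)·SD(Y) = 0.6·1·15 = 9
Var(2X + 3Y) = (2)²·Var(X) + (3)²·Var(Y) + 2·(2)·(3)·Cov(X,Y)
= 4·1 + 9·225 + 12·9 = 2137

2137.000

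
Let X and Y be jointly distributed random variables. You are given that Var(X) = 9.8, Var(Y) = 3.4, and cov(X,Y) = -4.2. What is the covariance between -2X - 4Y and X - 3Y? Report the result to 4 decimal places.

12.8000

cov(-2X - 4Y, X - 3Y) = (-2)(1)Var(X) + (-4)(-3)Var(Y) + [(-2)(-3) + (-4)(1)]cov(X,Y)
= -2·9.8 + 12·3.4 + 2·-4.2 = 12.8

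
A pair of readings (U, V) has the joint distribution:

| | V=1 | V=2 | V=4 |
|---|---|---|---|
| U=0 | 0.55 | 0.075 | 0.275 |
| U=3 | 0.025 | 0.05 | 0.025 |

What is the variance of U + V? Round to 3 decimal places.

E[U] = 0.3,  E[V] = 2.025,  E[UV] = 0.675
var(U) = 0.9 − (0.3)² = 0.81;  var(V) = 5.875 − (2.025)² = 1.774375
Cov(U,V) = 0.675 − (0.3)(2.025) = 0.0675
var(U + V) = (1)²·0.81 + (1)²·1.774375 + 2·(1)·(1)·0.0675 = 2.719375

2.719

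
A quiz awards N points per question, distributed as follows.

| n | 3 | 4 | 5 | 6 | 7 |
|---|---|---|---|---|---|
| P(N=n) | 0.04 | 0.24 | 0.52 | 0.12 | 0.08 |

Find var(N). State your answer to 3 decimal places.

E[N] = (3)(0.04) + (4)(0.24) + (5)(0.52) + (6)(0.12) + (7)(0.08) = 4.96
E[N²] = (3)²(0.04) + (4)²(0.24) + (5)²(0.52) + (6)²(0.12) + (7)²(0.08) = 25.44
var(N) = E[N²] − (E[N])² = 25.44 − (4.96)² = 0.8384

0.838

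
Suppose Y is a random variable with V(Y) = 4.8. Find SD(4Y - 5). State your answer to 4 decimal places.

8.7636

V(4Y - 5) = (4)²·4.8 = 76.8
SD(4Y - 5) = √76.8 ≈ 8.7636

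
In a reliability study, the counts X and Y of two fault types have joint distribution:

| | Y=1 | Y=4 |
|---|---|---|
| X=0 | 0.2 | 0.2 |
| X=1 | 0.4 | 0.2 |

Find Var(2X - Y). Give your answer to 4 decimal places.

E[X] = 0.6,  E[Y] = 2.2,  E[XY] = 1.2
Var(X) = 0.6 − (0.6)² = 0.24;  Var(Y) = 7 − (2.2)² = 2.16
Cov(X,Y) = 1.2 − (0.6)(2.2) = -0.12
Var(2X - Y) = (2)²·0.24 + (-1)²·2.16 + 2·(2)·(-1)·-0.12 = 3.6

3.6000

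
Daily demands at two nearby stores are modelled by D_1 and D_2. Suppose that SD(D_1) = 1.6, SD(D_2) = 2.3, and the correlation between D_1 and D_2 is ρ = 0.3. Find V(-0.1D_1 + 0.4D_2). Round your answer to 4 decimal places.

V(D_1) = (1.6)² = 2.56;  V(D_2) = (2.3)² = 5.29
cov(D_1,D_2) = ρ·SD(D_1)·SD(D_2) = 0.3·1.6·2.3 = 1.104
V(-0.1D_1 + 0.4D_2) = (-0.1)²·V(D_1) + (0.4)²·V(D_2) + 2·(-0.1)·(0.4)·cov(D_1,D_2)
= 0.01·2.56 + 0.16·5.29 + -0.08·1.104 = 0.78368

0.7837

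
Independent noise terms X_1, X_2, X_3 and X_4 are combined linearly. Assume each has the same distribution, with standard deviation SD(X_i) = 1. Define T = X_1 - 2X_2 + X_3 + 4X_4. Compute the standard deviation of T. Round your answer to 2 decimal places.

4.69

var(X_i) = (1)² = 1
By independence, var(T) = (1)²var(X_1) + (-2)²var(X_2) + (1)²var(X_3) + (4)²var(X_4)
= (1)²·1 + (-2)²·1 + (1)²·1 + (4)²·1 = 22
SD(T) = √22 ≈ 4.69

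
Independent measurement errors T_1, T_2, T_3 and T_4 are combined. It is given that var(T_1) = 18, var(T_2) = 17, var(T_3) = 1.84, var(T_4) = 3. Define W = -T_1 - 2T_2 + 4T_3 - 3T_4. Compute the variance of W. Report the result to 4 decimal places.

142.4400

By independence, var(W) = (-1)²var(T_1) + (-2)²var(T_2) + (4)²var(T_3) + (-3)²var(T_4)
= (-1)²·18 + (-2)²·17 + (4)²·1.84 + (-3)²·3 = 142.44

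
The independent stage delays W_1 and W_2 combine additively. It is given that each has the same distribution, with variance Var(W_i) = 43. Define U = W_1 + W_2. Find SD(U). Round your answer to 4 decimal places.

By independence, Var(U) = (1)²Var(W_1) + (1)²Var(W_2)
= (1)²·43 + (1)²·43 = 86
SD(U) = √86 ≈ 9.2736

9.2736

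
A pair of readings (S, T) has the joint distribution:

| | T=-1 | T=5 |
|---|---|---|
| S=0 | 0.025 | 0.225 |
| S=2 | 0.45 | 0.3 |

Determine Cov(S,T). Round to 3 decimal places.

E[S] = 1.5,  E[T] = 2.15
E[ST] = 2.1
Cov(S,T) = E[ST] − E[S]E[T] = 2.1 − (1.5)(2.15) = -1.125

-1.125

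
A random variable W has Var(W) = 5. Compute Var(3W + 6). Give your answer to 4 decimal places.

45.0000

Var(3W + 6) = (3)²·Var(W) = 9·5 = 45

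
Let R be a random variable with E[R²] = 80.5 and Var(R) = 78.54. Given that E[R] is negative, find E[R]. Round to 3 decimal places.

-1.400

(E[R])² = E[R²] − Var(R) = 80.5 − 78.54 = 1.96
E[R] = −√1.96 = -1.4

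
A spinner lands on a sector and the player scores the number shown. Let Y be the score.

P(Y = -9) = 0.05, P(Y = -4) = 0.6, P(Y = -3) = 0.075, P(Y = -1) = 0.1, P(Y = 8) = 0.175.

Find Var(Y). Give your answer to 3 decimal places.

E[Y] = (-9)(0.05) + (-4)(0.6) + (-3)(0.075) + (-1)(0.1) + (8)(0.175) = -1.775
E[Y²] = (-9)²(0.05) + (-4)²(0.6) + (-3)²(0.075) + (-1)²(0.1) + (8)²(0.175) = 25.625
Var(Y) = E[Y²] − (E[Y])² = 25.625 − (-1.775)² = 22.474375

22.474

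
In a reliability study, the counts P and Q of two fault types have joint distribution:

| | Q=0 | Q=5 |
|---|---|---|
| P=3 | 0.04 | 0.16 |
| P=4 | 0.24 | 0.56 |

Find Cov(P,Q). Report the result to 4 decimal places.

-0.0800

E[P] = 3.8,  E[Q] = 3.6
E[PQ] = 13.6
Cov(P,Q) = E[PQ] − E[P]E[Q] = 13.6 − (3.8)(3.6) = -0.08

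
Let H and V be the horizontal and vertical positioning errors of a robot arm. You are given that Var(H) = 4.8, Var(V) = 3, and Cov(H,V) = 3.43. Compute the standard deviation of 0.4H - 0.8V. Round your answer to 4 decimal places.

Var(0.4H - 0.8V) = (0.4)²·Var(H) + (-0.8)²·Var(V) + 2·(0.4)·(-0.8)·Cov(H,V)
= 0.16·4.8 + 0.64·3 + -0.64·3.43 = 0.4928
SD(0.4H - 0.8V) = √0.4928 ≈ 0.7020

0.7020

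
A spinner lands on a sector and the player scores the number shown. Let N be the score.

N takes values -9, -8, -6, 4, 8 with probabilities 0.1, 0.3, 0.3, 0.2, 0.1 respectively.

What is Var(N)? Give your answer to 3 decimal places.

E[N] = (-9)(0.1) + (-8)(0.3) + (-6)(0.3) + (4)(0.2) + (8)(0.1) = -3.5
E[N²] = (-9)²(0.1) + (-8)²(0.3) + (-6)²(0.3) + (4)²(0.2) + (8)²(0.1) = 47.7
Var(N) = E[N²] − (E[N])² = 47.7 − (-3.5)² = 35.45

35.450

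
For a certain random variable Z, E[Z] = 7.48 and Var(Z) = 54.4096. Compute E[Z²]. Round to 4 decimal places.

E[Z²] = Var(Z) + (E[Z])² = 54.4096 + (7.48)² = 110.36

110.3600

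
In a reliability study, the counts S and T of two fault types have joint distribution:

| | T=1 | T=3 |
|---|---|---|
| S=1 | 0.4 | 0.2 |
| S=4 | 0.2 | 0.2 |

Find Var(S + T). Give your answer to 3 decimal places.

3.600

E[S] = 2.2,  E[T] = 1.8,  E[ST] = 4.2
Var(S) = 7 − (2.2)² = 2.16;  Var(T) = 4.2 − (1.8)² = 0.96
Cov(S,T) = 4.2 − (2.2)(1.8) = 0.24
Var(S + T) = (1)²·2.16 + (1)²·0.96 + 2·(1)·(1)·0.24 = 3.6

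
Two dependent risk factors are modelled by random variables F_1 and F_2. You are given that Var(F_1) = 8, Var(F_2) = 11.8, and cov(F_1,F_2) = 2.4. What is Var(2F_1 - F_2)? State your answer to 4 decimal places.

34.2000

Var(2F_1 - F_2) = (2)²·Var(F_1) + (-1)²·Var(F_2) + 2·(2)·(-1)·cov(F_1,F_2)
= 4·8 + 1·11.8 + -4·2.4 = 34.2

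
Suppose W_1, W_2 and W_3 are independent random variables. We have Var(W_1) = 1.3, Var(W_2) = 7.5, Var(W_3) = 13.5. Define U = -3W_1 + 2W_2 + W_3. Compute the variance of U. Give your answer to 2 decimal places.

By independence, Var(U) = (-3)²Var(W_1) + (2)²Var(W_2) + (1)²Var(W_3)
= (-3)²·1.3 + (2)²·7.5 + (1)²·13.5 = 55.2

55.20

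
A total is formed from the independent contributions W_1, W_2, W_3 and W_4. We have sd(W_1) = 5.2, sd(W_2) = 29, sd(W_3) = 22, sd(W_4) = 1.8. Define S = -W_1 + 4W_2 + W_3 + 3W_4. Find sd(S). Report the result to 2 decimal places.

Var(W_1) = 27.04, Var(W_2) = 841, Var(W_3) = 484, Var(W_4) = 3.24
By independence, Var(S) = (-1)²Var(W_1) + (4)²Var(W_2) + (1)²Var(W_3) + (3)²Var(W_4)
= (-1)²·27.04 + (4)²·841 + (1)²·484 + (3)²·3.24 = 13996.2
sd(S) = √13996.2 ≈ 118.31

118.31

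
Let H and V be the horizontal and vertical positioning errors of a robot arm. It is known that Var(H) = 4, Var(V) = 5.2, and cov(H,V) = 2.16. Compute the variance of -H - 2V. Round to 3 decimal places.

33.440

Var(-H - 2V) = (-1)²·Var(H) + (-2)²·Var(V) + 2·(-1)·(-2)·cov(H,V)
= 1·4 + 4·5.2 + 4·2.16 = 33.44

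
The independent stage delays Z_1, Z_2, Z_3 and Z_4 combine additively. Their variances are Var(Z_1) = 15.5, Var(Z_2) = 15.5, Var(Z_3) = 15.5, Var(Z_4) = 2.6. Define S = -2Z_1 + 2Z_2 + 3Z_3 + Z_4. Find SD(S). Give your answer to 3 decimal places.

16.313

By independence, Var(S) = (-2)²Var(Z_1) + (2)²Var(Z_2) + (3)²Var(Z_3) + (1)²Var(Z_4)
= (-2)²·15.5 + (2)²·15.5 + (3)²·15.5 + (1)²·2.6 = 266.1
SD(S) = √266.1 ≈ 16.313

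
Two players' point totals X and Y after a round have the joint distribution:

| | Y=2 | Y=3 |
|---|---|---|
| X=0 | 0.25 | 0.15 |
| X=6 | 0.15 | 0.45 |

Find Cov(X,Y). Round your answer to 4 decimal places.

0.5400

E[X] = 3.6,  E[Y] = 2.6
E[XY] = 9.9
Cov(X,Y) = E[XY] − E[X]E[Y] = 9.9 − (3.6)(2.6) = 0.54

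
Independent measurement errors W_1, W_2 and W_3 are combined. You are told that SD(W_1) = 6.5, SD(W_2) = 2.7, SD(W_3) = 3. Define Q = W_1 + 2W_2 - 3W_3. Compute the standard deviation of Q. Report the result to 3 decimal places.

12.345

var(W_1) = 42.25, var(W_2) = 7.29, var(W_3) = 9
By independence, var(Q) = (1)²var(W_1) + (2)²var(W_2) + (-3)²var(W_3)
= (1)²·42.25 + (2)²·7.29 + (-3)²·9 = 152.41
SD(Q) = √152.41 ≈ 12.345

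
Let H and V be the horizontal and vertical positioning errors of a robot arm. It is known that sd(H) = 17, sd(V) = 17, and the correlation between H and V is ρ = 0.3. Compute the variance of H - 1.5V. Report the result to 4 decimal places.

679.1500

Var(H) = (17)² = 289;  Var(V) = (17)² = 289
Cov(H,V) = ρ·sd(H)·sd(V) = 0.3·17·17 = 86.7
Var(H - 1.5V) = (1)²·Var(H) + (-1.5)²·Var(V) + 2·(1)·(-1.5)·Cov(H,V)
= 1·289 + 2.25·289 + -3·86.7 = 679.15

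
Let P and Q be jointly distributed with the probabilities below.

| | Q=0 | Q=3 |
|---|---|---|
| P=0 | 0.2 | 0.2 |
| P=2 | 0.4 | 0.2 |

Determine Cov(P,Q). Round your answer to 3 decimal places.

E[P] = 1.2,  E[Q] = 1.2
E[PQ] = 1.2
Cov(P,Q) = E[PQ] − E[P]E[Q] = 1.2 − (1.2)(1.2) = -0.24

-0.240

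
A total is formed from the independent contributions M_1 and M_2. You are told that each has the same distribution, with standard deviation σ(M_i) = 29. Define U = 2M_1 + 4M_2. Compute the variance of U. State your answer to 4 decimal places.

16820.0000

V(M_i) = (29)² = 841
By independence, V(U) = (2)²V(M_1) + (4)²V(M_2)
= (2)²·841 + (4)²·841 = 16820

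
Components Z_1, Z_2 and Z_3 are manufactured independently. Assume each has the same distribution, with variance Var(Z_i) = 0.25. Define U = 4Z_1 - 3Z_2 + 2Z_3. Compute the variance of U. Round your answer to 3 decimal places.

By independence, Var(U) = (4)²Var(Z_1) + (-3)²Var(Z_2) + (2)²Var(Z_3)
= (4)²·0.25 + (-3)²·0.25 + (2)²·0.25 = 7.25

7.250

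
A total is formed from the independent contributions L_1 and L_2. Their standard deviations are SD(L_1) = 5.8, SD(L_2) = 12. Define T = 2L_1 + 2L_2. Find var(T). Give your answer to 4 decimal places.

var(L_1) = 33.64, var(L_2) = 144
By independence, var(T) = (2)²var(L_1) + (2)²var(L_2)
= (2)²·33.64 + (2)²·144 = 710.56

710.5600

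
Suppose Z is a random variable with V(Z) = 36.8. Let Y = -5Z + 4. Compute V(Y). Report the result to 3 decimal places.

V(-5Z + 4) = (-5)²·V(Z) = 25·36.8 = 920

920.000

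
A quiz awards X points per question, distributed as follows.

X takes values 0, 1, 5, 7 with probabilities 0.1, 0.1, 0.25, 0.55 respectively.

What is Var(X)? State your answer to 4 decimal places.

E[X] = (0)(0.1) + (1)(0.1) + (5)(0.25) + (7)(0.55) = 5.2
E[X²] = (0)²(0.1) + (1)²(0.1) + (5)²(0.25) + (7)²(0.55) = 33.3
Var(X) = E[X²] − (E[X])² = 33.3 − (5.2)² = 6.26

6.2600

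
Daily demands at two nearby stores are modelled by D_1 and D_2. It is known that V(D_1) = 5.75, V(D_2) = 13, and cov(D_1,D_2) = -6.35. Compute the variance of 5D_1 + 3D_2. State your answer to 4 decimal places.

70.2500

V(5D_1 + 3D_2) = (5)²·V(D_1) + (3)²·V(D_2) + 2·(5)·(3)·cov(D_1,D_2)
= 25·5.75 + 9·13 + 30·-6.35 = 70.25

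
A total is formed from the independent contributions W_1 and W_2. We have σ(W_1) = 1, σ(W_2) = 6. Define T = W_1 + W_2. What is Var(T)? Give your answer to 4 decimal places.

Var(W_1) = 1, Var(W_2) = 36
By independence, Var(T) = (1)²Var(W_1) + (1)²Var(W_2)
= (1)²·1 + (1)²·36 = 37

37.0000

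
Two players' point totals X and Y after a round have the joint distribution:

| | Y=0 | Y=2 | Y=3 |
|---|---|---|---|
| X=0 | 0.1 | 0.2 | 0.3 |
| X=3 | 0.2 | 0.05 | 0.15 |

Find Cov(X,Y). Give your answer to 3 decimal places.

E[X] = 1.2,  E[Y] = 1.85
E[XY] = 1.65
Cov(X,Y) = E[XY] − E[X]E[Y] = 1.65 − (1.2)(1.85) = -0.57

-0.570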